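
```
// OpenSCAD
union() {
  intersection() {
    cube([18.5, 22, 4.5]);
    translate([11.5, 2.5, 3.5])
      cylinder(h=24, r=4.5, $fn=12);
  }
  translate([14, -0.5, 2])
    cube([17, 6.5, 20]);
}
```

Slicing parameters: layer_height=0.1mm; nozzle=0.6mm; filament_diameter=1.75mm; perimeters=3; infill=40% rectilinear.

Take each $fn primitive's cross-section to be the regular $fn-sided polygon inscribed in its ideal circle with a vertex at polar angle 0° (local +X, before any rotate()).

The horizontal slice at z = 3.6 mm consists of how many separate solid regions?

At z = 3.6 mm: the cube is present — its section is the full 18.5×22 rectangle; the r=4.5 cylinder at (11.5, 2.5) contributes a regular 12-gon of circumradius 4.5; After intersecting: the r=4.5 cylinder at (11.5, 2.5) partially overlaps the 18.5×22 cube; clipping to the common part keeps 51.15 mm² — 1 connected region; the cube at (14, -0.5) is present — its section is the full 17×6.5 rectangle; Combining (union): the regions partially overlap (shared area 8.93 mm²), so overlapping operands fuse into one piece — 1 connected region. The result has 1 disconnected region.

1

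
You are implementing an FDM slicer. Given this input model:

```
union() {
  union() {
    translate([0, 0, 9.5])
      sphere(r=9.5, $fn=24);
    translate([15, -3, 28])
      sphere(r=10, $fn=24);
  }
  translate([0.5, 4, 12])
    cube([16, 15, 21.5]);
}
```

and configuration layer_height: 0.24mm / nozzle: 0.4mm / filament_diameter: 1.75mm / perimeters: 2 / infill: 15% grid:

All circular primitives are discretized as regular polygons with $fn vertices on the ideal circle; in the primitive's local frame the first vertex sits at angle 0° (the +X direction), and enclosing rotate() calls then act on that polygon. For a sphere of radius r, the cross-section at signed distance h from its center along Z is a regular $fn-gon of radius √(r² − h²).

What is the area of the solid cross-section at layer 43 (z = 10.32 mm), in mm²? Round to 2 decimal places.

278.21 mm²

At z = 10.32 mm: the r=9.5 sphere contributes a regular 24-gon of circumradius √(9.5²−0.82²) = 9.465 (area = (24/2)·9.465²·sin(360°/24) = 278.21 mm²); the sphere at (15, -3) is not intersected at this z (|z−center|=17.680 > r=10); Taking the union: only the r=9.5 sphere is present, so the union is just that shape — area = 278.21 mm²; the cube at (0.5, 4) is not intersected at this z (z outside [12, 33.5]); Merging all regions: only that combined region is present, so the union is just that shape — area = 278.21 mm². Overall, the cross-section is a single solid region. Net area = 278.21 mm².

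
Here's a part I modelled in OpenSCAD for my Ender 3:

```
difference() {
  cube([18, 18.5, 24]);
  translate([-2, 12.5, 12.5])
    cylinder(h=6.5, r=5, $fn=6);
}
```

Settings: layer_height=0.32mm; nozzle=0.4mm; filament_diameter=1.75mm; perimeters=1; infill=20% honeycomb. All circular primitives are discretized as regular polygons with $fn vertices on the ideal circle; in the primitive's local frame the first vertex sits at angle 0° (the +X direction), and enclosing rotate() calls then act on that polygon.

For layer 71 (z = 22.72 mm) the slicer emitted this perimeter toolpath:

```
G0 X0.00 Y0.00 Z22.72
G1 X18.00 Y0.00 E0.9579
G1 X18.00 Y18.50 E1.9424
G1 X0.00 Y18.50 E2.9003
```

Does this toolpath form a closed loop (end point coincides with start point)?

Start point (G0): (0.00, 0.00). End point (last G1): the path does not return to the start — open.

no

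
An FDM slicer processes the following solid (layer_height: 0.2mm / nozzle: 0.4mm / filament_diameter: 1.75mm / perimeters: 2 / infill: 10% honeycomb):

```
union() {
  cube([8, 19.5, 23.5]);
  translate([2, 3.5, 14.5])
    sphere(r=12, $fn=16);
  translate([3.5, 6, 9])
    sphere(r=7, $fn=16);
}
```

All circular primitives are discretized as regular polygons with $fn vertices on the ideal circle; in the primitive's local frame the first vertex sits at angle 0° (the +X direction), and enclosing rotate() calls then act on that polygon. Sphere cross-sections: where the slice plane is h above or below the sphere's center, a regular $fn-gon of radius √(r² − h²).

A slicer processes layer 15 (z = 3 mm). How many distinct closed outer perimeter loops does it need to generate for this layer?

1

At z = 3 mm: the 8×19.5 cube contributes its full rectangle; the r=12 sphere at (2, 3.5) slices to a regular 16-gon of circumradius 3.428 (√(r²−h²) with h=11.5 from center); the r=7 sphere at (3.5, 6) contributes a regular 16-gon of circumradius √(7²−6²) = 3.606; Taking the union: the regions partially overlap (shared area 70.47 mm²), so overlapping operands fuse into one piece — 1 connected region. The result has 1 disconnected region.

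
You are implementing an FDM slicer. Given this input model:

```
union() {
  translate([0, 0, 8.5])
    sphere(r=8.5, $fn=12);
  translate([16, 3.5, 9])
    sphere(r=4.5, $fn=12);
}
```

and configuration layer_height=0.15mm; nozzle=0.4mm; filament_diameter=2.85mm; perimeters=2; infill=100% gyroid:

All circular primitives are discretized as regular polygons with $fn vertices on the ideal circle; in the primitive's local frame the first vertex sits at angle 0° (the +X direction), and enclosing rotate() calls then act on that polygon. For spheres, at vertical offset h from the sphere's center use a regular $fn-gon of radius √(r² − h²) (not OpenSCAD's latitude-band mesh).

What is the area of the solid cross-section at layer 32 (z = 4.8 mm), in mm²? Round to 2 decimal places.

At z = 4.8 mm: the sphere: section is a regular 12-gon, circumradius = √(r²−h²) = √(8.5²−3.7²) = 7.652 (area = (12/2)·7.652²·sin(360°/12) = 175.68 mm²); the sphere at (16, 3.5): section is a regular 12-gon, circumradius = √(r²−h²) = √(4.5²−4.2²) = 1.616 (area = (12/2)·1.616²·sin(360°/12) = 7.83 mm²); Merging all regions: the 2 present regions are separate (no shared area or edge), so areas and boundary lengths simply add and each stays a separate island — area = 183.51 mm². Overall, the cross-section has 2 separate islands. Net area = 183.51 mm².

183.51 mm²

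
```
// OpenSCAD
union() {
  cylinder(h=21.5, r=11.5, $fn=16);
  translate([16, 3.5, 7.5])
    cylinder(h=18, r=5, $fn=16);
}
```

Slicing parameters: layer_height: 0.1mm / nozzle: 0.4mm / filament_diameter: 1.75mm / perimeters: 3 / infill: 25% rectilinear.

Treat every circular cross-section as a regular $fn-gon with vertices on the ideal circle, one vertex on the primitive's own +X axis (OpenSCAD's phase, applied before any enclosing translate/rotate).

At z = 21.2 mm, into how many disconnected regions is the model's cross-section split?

At z = 21.2 mm: the r=11.5 cylinder contributes a regular 16-gon of circumradius 11.5; the r=5 cylinder at (16, 3.5) gives a regular 16-gon of circumradius 5 (constant along its height); Combining (union): the 2 present regions are separate (no shared area or edge), so areas and boundary lengths simply add and each stays a separate island — 2 connected regions. The result has 2 disconnected regions.

2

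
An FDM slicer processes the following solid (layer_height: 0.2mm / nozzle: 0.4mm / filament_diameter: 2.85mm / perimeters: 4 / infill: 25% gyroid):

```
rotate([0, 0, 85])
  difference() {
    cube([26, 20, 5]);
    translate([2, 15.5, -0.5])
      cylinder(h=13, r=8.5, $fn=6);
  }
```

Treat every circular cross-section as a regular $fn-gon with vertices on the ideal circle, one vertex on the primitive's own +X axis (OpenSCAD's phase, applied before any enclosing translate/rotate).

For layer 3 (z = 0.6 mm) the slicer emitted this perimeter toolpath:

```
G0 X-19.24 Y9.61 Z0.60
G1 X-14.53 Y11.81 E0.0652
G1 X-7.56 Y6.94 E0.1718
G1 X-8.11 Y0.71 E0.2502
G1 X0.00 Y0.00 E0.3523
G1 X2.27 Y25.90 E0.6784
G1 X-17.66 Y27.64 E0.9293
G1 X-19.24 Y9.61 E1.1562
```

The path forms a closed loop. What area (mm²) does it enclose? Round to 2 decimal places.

416.99 mm²

Apply the shoelace formula to the sequence of (X, Y) vertices; enclosed area = 416.99 mm².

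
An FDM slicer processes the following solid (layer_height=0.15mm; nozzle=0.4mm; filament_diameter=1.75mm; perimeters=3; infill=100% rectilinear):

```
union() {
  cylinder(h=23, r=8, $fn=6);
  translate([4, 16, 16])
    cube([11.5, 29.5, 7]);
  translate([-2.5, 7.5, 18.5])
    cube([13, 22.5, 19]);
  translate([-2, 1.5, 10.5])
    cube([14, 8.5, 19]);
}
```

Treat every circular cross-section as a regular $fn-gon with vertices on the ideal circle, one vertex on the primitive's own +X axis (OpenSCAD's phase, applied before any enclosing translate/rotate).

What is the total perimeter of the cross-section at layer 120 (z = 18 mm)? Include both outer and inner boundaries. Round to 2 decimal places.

148.17 mm

At z = 18 mm: the cylinder: section is a regular 6-gon, circumradius r=8 (perimeter = 2·6·8.000·sin(180°/6) = 48.00 mm); the cube at (4, 16) (footprint 11.5×29.5) is included at this height (perimeter 82.00 mm); the cube at (-2.5, 7.5) is absent (z outside [18.5, 37.5]); the cube at (-2, 1.5) (footprint 14×8.5) is included at this height (perimeter 45.00 mm); Merging all regions: the regions partially overlap (shared area 41.08 mm²), so the edge portions inside another operand are dropped and the merged outline is re-measured after clipping — boundary = 148.17 mm. Overall, the cross-section has 2 separate islands. Total boundary length (outer) = 148.17 mm.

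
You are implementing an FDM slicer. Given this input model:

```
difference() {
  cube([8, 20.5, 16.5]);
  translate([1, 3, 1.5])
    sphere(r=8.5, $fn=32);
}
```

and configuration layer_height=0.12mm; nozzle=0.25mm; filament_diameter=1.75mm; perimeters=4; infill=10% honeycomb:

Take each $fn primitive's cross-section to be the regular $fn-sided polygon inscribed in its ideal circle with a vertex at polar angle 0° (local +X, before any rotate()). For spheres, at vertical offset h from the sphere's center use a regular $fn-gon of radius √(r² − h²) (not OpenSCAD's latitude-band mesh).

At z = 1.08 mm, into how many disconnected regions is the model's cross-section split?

1

At z = 1.08 mm: the 8×20.5 cube contributes its full rectangle; the sphere at (1, 3): section is a regular 32-gon, circumradius = √(r²−h²) = √(8.5²−0.42²) = 8.490; Taking the first minus the rest: starting from the 8×20.5 cube, the r=8.5 sphere at (1, 3) partially overlaps it — only the 83.96 mm² overlap (of its 224.97 mm²) is removed, clipping the outline — 1 connected region. The result has 1 disconnected region.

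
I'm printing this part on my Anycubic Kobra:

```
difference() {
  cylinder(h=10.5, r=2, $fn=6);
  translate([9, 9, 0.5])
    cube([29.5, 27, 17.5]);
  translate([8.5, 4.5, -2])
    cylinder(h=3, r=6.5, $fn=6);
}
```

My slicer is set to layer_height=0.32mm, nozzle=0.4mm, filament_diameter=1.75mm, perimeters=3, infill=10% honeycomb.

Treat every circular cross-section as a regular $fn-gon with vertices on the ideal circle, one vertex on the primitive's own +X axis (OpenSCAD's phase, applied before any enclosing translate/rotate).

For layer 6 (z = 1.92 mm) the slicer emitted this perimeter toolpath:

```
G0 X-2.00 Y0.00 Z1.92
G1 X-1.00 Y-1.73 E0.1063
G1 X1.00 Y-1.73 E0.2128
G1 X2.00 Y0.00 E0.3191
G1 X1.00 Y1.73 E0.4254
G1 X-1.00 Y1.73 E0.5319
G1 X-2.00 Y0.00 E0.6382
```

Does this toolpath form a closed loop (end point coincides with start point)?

yes

Start point (G0): (-2.00, 0.00). End point (last G1): the path returns to the start — closed.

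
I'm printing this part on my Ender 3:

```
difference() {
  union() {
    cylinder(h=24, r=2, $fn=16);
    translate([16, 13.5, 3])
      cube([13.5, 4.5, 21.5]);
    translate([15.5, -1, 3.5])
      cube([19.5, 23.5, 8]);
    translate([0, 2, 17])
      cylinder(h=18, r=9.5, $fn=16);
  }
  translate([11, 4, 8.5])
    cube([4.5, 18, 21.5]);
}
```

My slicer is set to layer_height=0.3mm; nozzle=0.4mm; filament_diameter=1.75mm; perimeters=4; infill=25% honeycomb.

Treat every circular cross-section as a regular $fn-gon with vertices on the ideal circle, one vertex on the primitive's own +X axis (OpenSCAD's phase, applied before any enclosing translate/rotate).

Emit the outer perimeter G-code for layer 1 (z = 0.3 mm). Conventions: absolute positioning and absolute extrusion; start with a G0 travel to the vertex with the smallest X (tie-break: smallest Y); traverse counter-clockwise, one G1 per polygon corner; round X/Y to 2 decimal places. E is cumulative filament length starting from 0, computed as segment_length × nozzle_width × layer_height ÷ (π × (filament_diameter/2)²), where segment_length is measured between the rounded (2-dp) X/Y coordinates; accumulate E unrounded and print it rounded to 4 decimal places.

G0 X-2.00 Y0.00 Z0.30
G1 X-1.85 Y-0.77 E0.0391
G1 X-1.41 Y-1.41 E0.0779
G1 X-0.77 Y-1.85 E0.1166
G1 X0.00 Y-2.00 E0.1558
G1 X0.77 Y-1.85 E0.1949
G1 X1.41 Y-1.41 E0.2337
G1 X1.85 Y-0.77 E0.2724
G1 X2.00 Y0.00 E0.3115
G1 X1.85 Y0.77 E0.3507
G1 X1.41 Y1.41 E0.3894
G1 X0.77 Y1.85 E0.4282
G1 X0.00 Y2.00 E0.4673
G1 X-0.77 Y1.85 E0.5064
G1 X-1.41 Y1.41 E0.5452
G1 X-1.85 Y0.77 E0.5839
G1 X-2.00 Y0.00 E0.6231

At z = 0.3 mm: the cylinder: section is a regular 16-gon, circumradius r=2; the cube at (16, 13.5) is absent (z outside [3, 24.5]); the cube at (15.5, -1) is not intersected at this z (z outside [3.5, 11.5]); the cylinder at (0, 2) does not reach this height (z outside [17, 35]); Merging all regions: only the r=2 cylinder is present, so the union is just that shape — 1 connected region; the cube at (11, 4) does not reach this height (z outside [8.5, 30]); Subtracting the remaining from the first: none of the subtracted shapes is present at this height, so the result so far is unchanged — 1 connected region. The outline is a single polygon with 16 vertices. Extrusion per mm of travel: 0.4 × 0.3 / (π × 0.875²) = 0.049890. Accumulating E over each segment gives final E = 0.6231.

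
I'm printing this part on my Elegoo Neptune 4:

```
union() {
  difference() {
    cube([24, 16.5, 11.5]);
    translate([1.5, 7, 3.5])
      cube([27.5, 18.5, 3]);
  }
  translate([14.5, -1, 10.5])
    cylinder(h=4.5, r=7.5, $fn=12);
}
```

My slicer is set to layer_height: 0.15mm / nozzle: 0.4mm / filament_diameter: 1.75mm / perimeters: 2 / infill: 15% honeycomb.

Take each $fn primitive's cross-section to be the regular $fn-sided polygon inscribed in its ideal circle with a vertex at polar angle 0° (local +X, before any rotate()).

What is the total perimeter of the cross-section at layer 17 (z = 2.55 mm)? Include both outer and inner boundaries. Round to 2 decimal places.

At z = 2.55 mm: the 24×16.5 cube contributes its full rectangle (perimeter 81.00 mm); the cube at (1.5, 7) is not intersected at this z (z outside [3.5, 6.5]); After the difference (first − rest): none of the subtracted shapes is present at this height, so the 24×16.5 cube is unchanged — boundary = 81.00 mm; the cylinder at (14.5, -1) is absent (z outside [10.5, 15]); Merging all regions: only the result so far is present, so the union is just that shape — boundary = 81.00 mm. Overall, the cross-section is a single solid region. Total boundary length (outer) = 81.00 mm.

81.00 mm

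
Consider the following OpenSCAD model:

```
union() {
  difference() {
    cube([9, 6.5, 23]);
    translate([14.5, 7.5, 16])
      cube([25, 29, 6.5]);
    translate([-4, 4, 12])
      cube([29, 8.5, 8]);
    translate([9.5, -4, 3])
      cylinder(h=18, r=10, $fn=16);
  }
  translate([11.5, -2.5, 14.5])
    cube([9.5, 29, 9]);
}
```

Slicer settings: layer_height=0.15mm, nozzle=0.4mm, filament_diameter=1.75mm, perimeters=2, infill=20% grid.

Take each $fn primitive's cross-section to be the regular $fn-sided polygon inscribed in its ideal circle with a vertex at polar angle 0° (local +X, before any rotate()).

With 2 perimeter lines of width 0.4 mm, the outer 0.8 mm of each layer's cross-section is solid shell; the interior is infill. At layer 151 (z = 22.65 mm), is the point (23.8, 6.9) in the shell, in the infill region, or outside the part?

At z = 22.65 mm: the cube (footprint 9×6.5) is included at this height; the cube at (14.5, 7.5) is absent (z outside [16, 22.5]); the cube at (-4, 4) does not reach this height (z outside [12, 20]); the cylinder at (9.5, -4) is not intersected at this z (z outside [3, 21]); After the difference (first − rest): none of the subtracted shapes is present at this height, so the 9×6.5 cube is unchanged — 1 connected region; the 9.5×29 cube at (11.5, -2.5) contributes its full rectangle; Taking the union: the 2 present regions are separate (no shared area or edge), so areas and boundary lengths simply add and each stays a separate island — 2 connected regions. Overall, the cross-section has 2 separate islands. The nearest boundary edge runs (21.00, 26.50)→(21.00, -2.50); distance from the point to it = 2.80 mm. The point is not inside any of the regions above, so it lies outside the cross-section (2.80 mm from the nearest boundary).

outside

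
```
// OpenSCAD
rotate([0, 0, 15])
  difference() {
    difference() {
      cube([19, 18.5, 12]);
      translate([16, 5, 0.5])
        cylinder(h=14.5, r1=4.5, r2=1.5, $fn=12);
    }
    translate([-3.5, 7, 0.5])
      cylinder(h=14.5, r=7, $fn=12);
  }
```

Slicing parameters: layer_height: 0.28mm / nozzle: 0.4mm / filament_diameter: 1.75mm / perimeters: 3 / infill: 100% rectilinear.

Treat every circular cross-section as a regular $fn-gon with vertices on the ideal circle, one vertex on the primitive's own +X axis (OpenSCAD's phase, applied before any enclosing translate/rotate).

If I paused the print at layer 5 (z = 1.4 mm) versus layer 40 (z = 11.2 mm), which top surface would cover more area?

Layer 5 (z = 1.4): the 19×18.5 cube contributes its full rectangle (area 351.50 mm²); the cone at (16, 5) (r1=4.5→r2=1.5) has section circumradius 4.314 here — a regular 12-gon (area = (12/2)·4.314²·sin(360°/12) = 55.83 mm²); Subtracting the remaining from the first: starting from the 19×18.5 cube (351.50 mm²), the cone at (16, 5) partially overlaps it — only the 50.86 mm² overlap (of its 55.83 mm²) is removed, clipping the outline — area = 300.64 mm²; the r=7 cylinder at (-3.5, 7) contributes a regular 12-gon of circumradius 7 (area = (12/2)·7.000²·sin(360°/12) = 147.00 mm²); Subtracting the remaining from the first: starting from the result so far (300.64 mm²), the r=7 cylinder at (-3.5, 7) partially overlaps it — only the 27.78 mm² overlap (of its 147.00 mm²) is removed, clipping the outline — area = 272.85 mm²; (whole slice rotated 15° about Z — lengths, areas and connectivity unchanged). So its area = 272.85 mm². Layer 40 (z = 11.2): the cube (footprint 19×18.5) is included at this height (area 351.50 mm²); the cone at (16, 5) contributes a regular 12-gon of circumradius 2.286 (interpolated between r1=4.5 and r2=1.5 at t=0.738) (area = (12/2)·2.286²·sin(360°/12) = 15.68 mm²); After the difference (first − rest): starting from the 19×18.5 cube (351.50 mm²), the cone at (16, 5) lies wholly inside it (removes its full 15.68 mm² and its 14.20 mm outline becomes a hole wall) — area = 335.82 mm²; the r=7 cylinder at (-3.5, 7) gives a regular 12-gon of circumradius 7 (constant along its height) (area = (12/2)·7.000²·sin(360°/12) = 147.00 mm²); Taking the first minus the rest: starting from the result so far (335.82 mm²), the r=7 cylinder at (-3.5, 7) partially overlaps it — only the 27.78 mm² overlap (of its 147.00 mm²) is removed, clipping the outline — area = 308.04 mm²; (whole slice rotated 15° about Z — lengths, areas and connectivity unchanged). So its area = 308.04 mm². Layer 40 is larger (308.04 vs 272.85 mm²).

layer 40 (z = 11.2 mm)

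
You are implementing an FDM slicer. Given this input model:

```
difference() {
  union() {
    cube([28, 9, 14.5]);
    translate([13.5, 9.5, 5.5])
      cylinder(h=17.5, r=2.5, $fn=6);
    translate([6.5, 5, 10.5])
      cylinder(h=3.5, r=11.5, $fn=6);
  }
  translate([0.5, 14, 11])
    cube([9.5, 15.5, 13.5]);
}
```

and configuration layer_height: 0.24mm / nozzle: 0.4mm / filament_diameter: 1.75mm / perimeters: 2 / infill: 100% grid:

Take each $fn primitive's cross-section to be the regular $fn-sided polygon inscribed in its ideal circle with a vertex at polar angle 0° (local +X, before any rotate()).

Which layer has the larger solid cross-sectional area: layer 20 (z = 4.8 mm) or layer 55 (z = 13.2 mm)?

Layer 20 (z = 4.8): the cube (footprint 28×9) is included at this height (area 252.00 mm²); the cylinder at (13.5, 9.5) is absent (z outside [5.5, 23]); the cylinder at (6.5, 5) is not intersected at this z (z outside [10.5, 14]); Taking the union: only the 28×9 cube is present, so the union is just that shape — area = 252.00 mm²; the cube at (0.5, 14) does not reach this height (z outside [11, 24.5]); After the difference (first − rest): none of the subtracted shapes is present at this height, so the result so far is unchanged — area = 252.00 mm². So its area = 252.00 mm². Layer 55 (z = 13.2): the cube is present — its section is the full 28×9 rectangle (area 252.00 mm²); the r=2.5 cylinder at (13.5, 9.5) contributes a regular 6-gon of circumradius 2.5 (area = (6/2)·2.500²·sin(360°/6) = 16.24 mm²); the cylinder at (6.5, 5): section is a regular 6-gon, circumradius r=11.5 (area = (6/2)·11.500²·sin(360°/6) = 343.60 mm²); Merging all regions: the regions partially overlap — summed areas 611.83 mm² minus the doubly-counted overlap 164.95 mm² gives 446.88 mm² — area = 446.88 mm²; the cube at (0.5, 14) is present — its section is the full 9.5×15.5 rectangle (area 147.25 mm²); Taking the first minus the rest: starting from that combined region (446.88 mm²), the 9.5×15.5 cube at (0.5, 14) partially overlaps it — only the 9.06 mm² overlap (of its 147.25 mm²) is removed, clipping the outline — area = 437.82 mm². So its area = 437.82 mm². Layer 55 is larger (437.82 vs 252.00 mm²).

layer 55 (z = 13.2 mm)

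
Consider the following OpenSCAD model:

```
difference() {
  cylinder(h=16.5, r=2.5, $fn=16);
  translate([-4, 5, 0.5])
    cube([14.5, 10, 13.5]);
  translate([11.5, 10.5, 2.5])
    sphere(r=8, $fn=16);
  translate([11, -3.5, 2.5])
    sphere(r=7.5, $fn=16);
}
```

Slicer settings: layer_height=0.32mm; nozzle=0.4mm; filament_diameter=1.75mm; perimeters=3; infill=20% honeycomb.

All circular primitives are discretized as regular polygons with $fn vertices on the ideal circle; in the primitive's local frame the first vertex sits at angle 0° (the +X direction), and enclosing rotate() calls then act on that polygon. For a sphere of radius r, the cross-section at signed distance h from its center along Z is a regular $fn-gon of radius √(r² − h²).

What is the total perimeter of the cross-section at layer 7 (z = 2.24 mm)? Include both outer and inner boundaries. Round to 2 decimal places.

15.61 mm

At z = 2.24 mm: the r=2.5 cylinder gives a regular 16-gon of circumradius 2.5 (constant along its height) (perimeter = 2·16·2.500·sin(180°/16) = 15.61 mm); the cube at (-4, 5) (footprint 14.5×10) is included at this height (perimeter 49.00 mm); the r=8 sphere at (11.5, 10.5) slices to a regular 16-gon of circumradius 7.996 (√(r²−h²) with h=0.26 from center) (perimeter = 2·16·7.996·sin(180°/16) = 49.92 mm); the sphere at (11, -3.5): section is a regular 16-gon, circumradius = √(r²−h²) = √(7.5²−0.26²) = 7.495 (perimeter = 2·16·7.495·sin(180°/16) = 46.79 mm); After the difference (first − rest): starting from the r=2.5 cylinder, the 14.5×10 cube at (-4, 5) misses the remaining region (no effect); the r=8 sphere at (11.5, 10.5) misses the remaining region (no effect); the r=7.5 sphere at (11, -3.5) misses the remaining region (no effect) — boundary = 15.61 mm. Overall, the cross-section is a single solid region. Total boundary length (outer) = 15.61 mm.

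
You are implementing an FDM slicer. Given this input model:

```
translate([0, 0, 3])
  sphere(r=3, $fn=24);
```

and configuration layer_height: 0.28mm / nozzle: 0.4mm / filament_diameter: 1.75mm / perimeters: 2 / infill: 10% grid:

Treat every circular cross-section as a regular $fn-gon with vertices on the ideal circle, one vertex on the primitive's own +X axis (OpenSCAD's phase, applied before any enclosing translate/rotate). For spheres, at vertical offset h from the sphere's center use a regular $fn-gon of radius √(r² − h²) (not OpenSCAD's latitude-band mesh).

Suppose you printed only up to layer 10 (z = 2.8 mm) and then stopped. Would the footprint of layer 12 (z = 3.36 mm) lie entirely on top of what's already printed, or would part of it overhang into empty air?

entirely on top

Compare the two slices. At z = 2.8: the sphere: section is a regular 24-gon, circumradius = √(r²−h²) = √(3²−0.2²) = 2.993 (area = (24/2)·2.993²·sin(360°/24) = 27.83 mm²). At z = 3.36: the r=3 sphere contributes a regular 24-gon of circumradius √(3²−0.36²) = 2.978 (area = (24/2)·2.978²·sin(360°/24) = 27.55 mm²). Checking containment: the cross-section at z = 3.36 is a subset of the cross-section at z = 2.8.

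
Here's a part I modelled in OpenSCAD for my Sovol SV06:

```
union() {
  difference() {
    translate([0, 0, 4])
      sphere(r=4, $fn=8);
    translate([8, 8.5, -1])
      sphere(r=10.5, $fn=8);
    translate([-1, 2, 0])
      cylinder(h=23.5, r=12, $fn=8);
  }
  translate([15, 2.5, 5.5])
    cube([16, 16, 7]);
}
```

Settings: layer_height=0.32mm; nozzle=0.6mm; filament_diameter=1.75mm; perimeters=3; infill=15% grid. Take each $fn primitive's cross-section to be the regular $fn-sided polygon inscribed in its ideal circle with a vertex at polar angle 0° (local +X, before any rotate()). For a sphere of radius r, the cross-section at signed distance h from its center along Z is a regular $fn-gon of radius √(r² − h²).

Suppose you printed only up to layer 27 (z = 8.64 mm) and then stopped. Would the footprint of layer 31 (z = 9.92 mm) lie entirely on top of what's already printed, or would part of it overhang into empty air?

Compare the two slices. At z = 8.64: the sphere is absent (|z−center|=4.640 > r=4); the sphere at (8, 8.5): section is a regular 8-gon, circumradius = √(r²−h²) = √(10.5²−9.64²) = 4.162 (area = (8/2)·4.162²·sin(360°/8) = 48.99 mm²); the r=12 cylinder at (-1, 2) gives a regular 8-gon of circumradius 12 (constant along its height) (area = (8/2)·12.000²·sin(360°/8) = 407.29 mm²); Taking the first minus the rest: the first operand is absent here, so nothing remains; the cube at (15, 2.5) (footprint 16×16) is included at this height (area 256.00 mm²); Taking the union: only the 16×16 cube at (15, 2.5) is present, so the union is just that shape — area = 256.00 mm². At z = 9.92: the sphere is not intersected at this z (|z−center|=5.920 > r=4); the sphere at (8, 8.5) does not reach this height (|z−center|=10.920 > r=10.5); the r=12 cylinder at (-1, 2) gives a regular 8-gon of circumradius 12 (constant along its height) (area = (8/2)·12.000²·sin(360°/8) = 407.29 mm²); Subtracting the remaining from the first: the first operand is absent here, so nothing remains; the cube at (15, 2.5) (footprint 16×16) is included at this height (area 256.00 mm²); Combining (union): only the 16×16 cube at (15, 2.5) is present, so the union is just that shape — area = 256.00 mm². Checking containment: the cross-section at z = 9.92 is a subset of the cross-section at z = 8.64.

entirely on top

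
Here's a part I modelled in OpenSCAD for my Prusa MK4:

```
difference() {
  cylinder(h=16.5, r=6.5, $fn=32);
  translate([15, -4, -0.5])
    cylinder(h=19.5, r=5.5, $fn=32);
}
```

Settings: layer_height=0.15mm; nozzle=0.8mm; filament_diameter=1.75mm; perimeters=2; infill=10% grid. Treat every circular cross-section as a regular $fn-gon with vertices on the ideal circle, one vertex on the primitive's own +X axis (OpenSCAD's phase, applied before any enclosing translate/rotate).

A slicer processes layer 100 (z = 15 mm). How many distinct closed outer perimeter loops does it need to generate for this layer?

At z = 15 mm: the cylinder: section is a regular 32-gon, circumradius r=6.5; the r=5.5 cylinder at (15, -4) gives a regular 32-gon of circumradius 5.5 (constant along its height); After the difference (first − rest): starting from the r=6.5 cylinder, the r=5.5 cylinder at (15, -4) misses the remaining region (no effect) — 1 connected region. The result has 1 disconnected region.

1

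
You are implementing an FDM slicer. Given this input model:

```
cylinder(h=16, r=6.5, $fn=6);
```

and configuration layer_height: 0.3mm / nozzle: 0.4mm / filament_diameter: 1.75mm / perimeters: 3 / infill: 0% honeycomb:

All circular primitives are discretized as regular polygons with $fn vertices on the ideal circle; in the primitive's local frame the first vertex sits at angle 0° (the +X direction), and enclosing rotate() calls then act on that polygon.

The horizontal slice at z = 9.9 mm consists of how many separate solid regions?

At z = 9.9 mm: the cylinder: section is a regular 6-gon, circumradius r=6.5. The result has 1 disconnected region.

1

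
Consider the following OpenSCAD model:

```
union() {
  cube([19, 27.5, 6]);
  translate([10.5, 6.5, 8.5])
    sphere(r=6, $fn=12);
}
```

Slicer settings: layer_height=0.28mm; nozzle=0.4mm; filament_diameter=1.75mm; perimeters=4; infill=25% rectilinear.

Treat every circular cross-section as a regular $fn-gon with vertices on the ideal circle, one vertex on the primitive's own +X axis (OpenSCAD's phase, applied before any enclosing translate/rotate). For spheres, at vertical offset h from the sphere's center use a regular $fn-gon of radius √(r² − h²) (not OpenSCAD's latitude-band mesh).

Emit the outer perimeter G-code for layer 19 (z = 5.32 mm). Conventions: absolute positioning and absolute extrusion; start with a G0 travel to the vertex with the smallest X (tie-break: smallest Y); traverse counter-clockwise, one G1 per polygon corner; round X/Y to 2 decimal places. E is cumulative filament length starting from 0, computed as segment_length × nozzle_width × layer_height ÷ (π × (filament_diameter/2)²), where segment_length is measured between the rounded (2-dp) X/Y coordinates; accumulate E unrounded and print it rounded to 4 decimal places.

G0 X0.00 Y0.00 Z5.32
G1 X19.00 Y0.00 E0.8847
G1 X19.00 Y27.50 E2.1652
G1 X0.00 Y27.50 E3.0500
G1 X0.00 Y0.00 E4.3305

At z = 5.32 mm: the cube is present — its section is the full 19×27.5 rectangle; the r=6 sphere at (10.5, 6.5) slices to a regular 12-gon of circumradius 5.088 (√(r²−h²) with h=3.18 from center); Merging all regions: the r=6 sphere at (10.5, 6.5) lies entirely inside the 19×27.5 cube, so the union is just the 19×27.5 cube — 1 connected region. The outline is a single polygon with 4 vertices. Extrusion per mm of travel: 0.4 × 0.28 / (π × 0.875²) = 0.046564. Accumulating E over each segment gives final E = 4.3305.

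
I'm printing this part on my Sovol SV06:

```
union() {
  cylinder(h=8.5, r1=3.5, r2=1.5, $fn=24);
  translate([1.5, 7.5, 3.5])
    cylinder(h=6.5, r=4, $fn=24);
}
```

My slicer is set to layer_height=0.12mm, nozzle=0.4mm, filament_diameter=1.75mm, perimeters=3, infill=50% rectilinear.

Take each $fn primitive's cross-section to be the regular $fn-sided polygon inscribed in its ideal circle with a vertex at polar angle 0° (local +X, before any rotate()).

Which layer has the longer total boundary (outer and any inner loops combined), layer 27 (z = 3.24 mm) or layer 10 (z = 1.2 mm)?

layer 10 (z = 1.2 mm)

Layer 27 (z = 3.24): the cone contributes a regular 24-gon of circumradius 2.738 (interpolated between r1=3.5 and r2=1.5 at t=0.381) (perimeter = 2·24·2.738·sin(180°/24) = 17.15 mm); the cylinder at (1.5, 7.5) is absent (z outside [3.5, 10]); Combining (union): only the cone is present, so the union is just that shape — boundary = 17.15 mm. So its perimeter = 17.15 mm. Layer 10 (z = 1.2): the cone (r1=3.5→r2=1.5) has section circumradius 3.218 here — a regular 24-gon (perimeter = 2·24·3.218·sin(180°/24) = 20.16 mm); the cylinder at (1.5, 7.5) does not reach this height (z outside [3.5, 10]); Taking the union: only the cone is present, so the union is just that shape — boundary = 20.16 mm. So its perimeter = 20.16 mm. Layer 10 is larger (20.16 vs 17.15 mm).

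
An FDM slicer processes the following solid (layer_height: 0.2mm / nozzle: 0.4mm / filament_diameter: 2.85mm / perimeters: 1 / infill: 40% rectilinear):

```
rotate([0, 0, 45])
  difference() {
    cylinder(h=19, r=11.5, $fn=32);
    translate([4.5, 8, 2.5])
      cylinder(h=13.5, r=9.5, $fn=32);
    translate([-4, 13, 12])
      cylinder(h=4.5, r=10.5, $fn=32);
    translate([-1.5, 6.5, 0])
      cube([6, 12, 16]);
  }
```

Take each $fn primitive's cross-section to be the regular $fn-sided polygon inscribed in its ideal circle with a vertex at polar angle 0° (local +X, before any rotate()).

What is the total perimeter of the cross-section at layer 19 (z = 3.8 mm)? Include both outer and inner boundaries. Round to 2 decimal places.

75.92 mm

At z = 3.8 mm: the r=11.5 cylinder gives a regular 32-gon of circumradius 11.5 (constant along its height) (perimeter = 2·32·11.500·sin(180°/32) = 72.14 mm); the r=9.5 cylinder at (4.5, 8) contributes a regular 32-gon of circumradius 9.5 (perimeter = 2·32·9.500·sin(180°/32) = 59.59 mm); the cylinder at (-4, 13) does not reach this height (z outside [12, 16.5]); the cube at (-1.5, 6.5) (footprint 6×12) is included at this height (perimeter 36.00 mm); Subtracting the remaining from the first: starting from the r=11.5 cylinder, the r=9.5 cylinder at (4.5, 8) partially overlaps it — only the 156.51 mm² overlap (of its 281.71 mm²) is removed, clipping the outline; the 6×12 cube at (-1.5, 6.5) misses the remaining region (no effect) — boundary = 75.92 mm; (rotated 45° about Z; rotation is an isometry so areas/perimeters/island counts are preserved). Overall, the cross-section is a single solid region. Total boundary length (outer) = 75.92 mm.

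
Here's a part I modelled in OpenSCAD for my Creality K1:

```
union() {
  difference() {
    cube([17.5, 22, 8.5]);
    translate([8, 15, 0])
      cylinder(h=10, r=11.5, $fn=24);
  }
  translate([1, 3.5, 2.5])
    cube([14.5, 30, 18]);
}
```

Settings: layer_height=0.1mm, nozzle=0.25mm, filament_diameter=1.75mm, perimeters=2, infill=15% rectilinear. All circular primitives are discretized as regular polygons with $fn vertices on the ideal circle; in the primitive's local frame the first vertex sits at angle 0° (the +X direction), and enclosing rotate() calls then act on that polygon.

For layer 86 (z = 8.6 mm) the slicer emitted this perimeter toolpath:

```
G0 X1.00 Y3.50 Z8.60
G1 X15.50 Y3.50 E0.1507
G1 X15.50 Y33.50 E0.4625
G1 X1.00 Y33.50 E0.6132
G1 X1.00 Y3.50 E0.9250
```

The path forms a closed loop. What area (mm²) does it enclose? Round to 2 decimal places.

435.00 mm²

Apply the shoelace formula to the sequence of (X, Y) vertices; enclosed area = 435.00 mm².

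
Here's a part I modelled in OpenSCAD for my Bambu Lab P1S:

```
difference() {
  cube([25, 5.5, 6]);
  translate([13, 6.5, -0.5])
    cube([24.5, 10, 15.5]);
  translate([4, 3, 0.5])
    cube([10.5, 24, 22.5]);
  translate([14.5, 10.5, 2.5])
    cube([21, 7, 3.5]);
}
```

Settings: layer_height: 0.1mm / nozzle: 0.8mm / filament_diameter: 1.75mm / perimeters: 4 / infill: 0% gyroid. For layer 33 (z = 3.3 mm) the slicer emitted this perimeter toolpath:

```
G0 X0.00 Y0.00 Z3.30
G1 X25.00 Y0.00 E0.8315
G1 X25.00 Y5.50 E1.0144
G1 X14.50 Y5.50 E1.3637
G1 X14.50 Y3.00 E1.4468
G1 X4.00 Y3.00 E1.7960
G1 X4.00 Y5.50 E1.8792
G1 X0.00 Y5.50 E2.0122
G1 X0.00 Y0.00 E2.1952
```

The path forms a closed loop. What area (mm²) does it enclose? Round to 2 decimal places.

111.25 mm²

Apply the shoelace formula to the sequence of (X, Y) vertices; enclosed area = 111.25 mm².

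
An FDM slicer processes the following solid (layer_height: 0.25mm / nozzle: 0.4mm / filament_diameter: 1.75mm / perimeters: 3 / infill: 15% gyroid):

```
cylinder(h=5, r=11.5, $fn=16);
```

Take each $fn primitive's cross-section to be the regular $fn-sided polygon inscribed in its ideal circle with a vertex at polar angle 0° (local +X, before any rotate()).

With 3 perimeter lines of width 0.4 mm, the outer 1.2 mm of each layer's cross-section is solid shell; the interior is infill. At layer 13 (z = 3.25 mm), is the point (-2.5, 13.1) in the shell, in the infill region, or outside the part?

At z = 3.25 mm: the r=11.5 cylinder gives a regular 16-gon of circumradius 11.5 (constant along its height). Overall, the cross-section is a single solid region. The nearest boundary edge runs (0.00, 11.50)→(-4.40, 10.62); distance from the point to it = 2.06 mm. The point is not inside any of the regions above, so it lies outside the cross-section (2.06 mm from the nearest boundary).

outside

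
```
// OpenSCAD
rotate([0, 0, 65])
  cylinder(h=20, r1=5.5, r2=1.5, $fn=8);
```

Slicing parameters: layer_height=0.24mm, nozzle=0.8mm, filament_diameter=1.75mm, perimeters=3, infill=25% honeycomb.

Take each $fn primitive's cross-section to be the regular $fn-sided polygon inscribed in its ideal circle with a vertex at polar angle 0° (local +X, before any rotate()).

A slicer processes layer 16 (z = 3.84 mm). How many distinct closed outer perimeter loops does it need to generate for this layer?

1

At z = 3.84 mm: the cone contributes a regular 8-gon of circumradius 4.732 (interpolated between r1=5.5 and r2=1.5 at t=0.192); (rotated 65° about Z; rotation is an isometry so areas/perimeters/island counts are preserved). The result has 1 disconnected region.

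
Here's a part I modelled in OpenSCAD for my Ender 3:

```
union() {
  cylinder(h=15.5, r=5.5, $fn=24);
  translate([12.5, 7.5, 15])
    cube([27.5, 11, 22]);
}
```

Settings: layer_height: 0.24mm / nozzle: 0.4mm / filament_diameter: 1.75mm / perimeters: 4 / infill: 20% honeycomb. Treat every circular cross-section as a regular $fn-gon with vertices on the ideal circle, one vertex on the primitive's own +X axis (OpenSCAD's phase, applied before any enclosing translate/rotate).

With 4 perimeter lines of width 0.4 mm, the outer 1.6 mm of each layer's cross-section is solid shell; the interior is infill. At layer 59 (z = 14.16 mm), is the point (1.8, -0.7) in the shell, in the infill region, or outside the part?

infill

At z = 14.16 mm: the cylinder: section is a regular 24-gon, circumradius r=5.5; the cube at (12.5, 7.5) is absent (z outside [15, 37]); Taking the union: only the r=5.5 cylinder is present, so the union is just that shape — 1 connected region. Overall, the cross-section is a single solid region. The nearest boundary edge runs (4.76, -2.75)→(5.31, -1.42); distance from the point to it = 3.52 mm. The point is inside the cross-section and 3.52 mm from the nearest boundary — more than the 1.6 mm shell width (4 × 0.4), so it's in the infill interior.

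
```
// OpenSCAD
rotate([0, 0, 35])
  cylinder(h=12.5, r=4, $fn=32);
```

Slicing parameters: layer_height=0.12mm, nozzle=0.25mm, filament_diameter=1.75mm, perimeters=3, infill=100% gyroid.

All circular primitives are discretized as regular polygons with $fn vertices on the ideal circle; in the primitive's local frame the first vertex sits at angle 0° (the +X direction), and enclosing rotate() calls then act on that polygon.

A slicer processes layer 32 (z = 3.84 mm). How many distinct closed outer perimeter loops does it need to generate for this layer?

At z = 3.84 mm: the cylinder: section is a regular 32-gon, circumradius r=4; (whole slice rotated 35° about Z — lengths, areas and connectivity unchanged). The result has 1 disconnected region.

1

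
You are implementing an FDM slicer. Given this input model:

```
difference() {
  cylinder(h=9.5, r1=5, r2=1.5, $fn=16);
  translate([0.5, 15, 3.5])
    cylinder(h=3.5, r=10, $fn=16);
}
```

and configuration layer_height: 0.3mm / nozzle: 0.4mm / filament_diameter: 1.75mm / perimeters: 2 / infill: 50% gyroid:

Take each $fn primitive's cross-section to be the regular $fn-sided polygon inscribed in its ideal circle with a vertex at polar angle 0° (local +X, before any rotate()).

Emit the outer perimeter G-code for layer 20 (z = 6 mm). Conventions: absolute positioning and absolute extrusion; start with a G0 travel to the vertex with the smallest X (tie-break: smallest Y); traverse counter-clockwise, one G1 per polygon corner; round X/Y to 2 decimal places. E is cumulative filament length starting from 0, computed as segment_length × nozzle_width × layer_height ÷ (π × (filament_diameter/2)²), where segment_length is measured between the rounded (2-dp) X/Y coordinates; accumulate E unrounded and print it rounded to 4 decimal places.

At z = 6 mm: the cone: at t=0.632 of its height the radius interpolates to r₁+(r₂−r₁)t = 2.789, giving a regular 16-gon of that circumradius; the r=10 cylinder at (0.5, 15) contributes a regular 16-gon of circumradius 10; Subtracting the remaining from the first: starting from the cone, the r=10 cylinder at (0.5, 15) misses the remaining region (no effect) — 1 connected region. The outline is a single polygon with 16 vertices. Extrusion per mm of travel: 0.4 × 0.3 / (π × 0.875²) = 0.049890. Accumulating E over each segment gives final E = 0.8691.

G0 X-2.79 Y0.00 Z6.00
G1 X-2.58 Y-1.07 E0.0544
G1 X-1.97 Y-1.97 E0.1086
G1 X-1.07 Y-2.58 E0.1629
G1 X0.00 Y-2.79 E0.2173
G1 X1.07 Y-2.58 E0.2717
G1 X1.97 Y-1.97 E0.3259
G1 X2.58 Y-1.07 E0.3802
G1 X2.79 Y0.00 E0.4346
G1 X2.58 Y1.07 E0.4890
G1 X1.97 Y1.97 E0.5432
G1 X1.07 Y2.58 E0.5975
G1 X0.00 Y2.79 E0.6519
G1 X-1.07 Y2.58 E0.7063
G1 X-1.97 Y1.97 E0.7605
G1 X-2.58 Y1.07 E0.8147
G1 X-2.79 Y0.00 E0.8691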